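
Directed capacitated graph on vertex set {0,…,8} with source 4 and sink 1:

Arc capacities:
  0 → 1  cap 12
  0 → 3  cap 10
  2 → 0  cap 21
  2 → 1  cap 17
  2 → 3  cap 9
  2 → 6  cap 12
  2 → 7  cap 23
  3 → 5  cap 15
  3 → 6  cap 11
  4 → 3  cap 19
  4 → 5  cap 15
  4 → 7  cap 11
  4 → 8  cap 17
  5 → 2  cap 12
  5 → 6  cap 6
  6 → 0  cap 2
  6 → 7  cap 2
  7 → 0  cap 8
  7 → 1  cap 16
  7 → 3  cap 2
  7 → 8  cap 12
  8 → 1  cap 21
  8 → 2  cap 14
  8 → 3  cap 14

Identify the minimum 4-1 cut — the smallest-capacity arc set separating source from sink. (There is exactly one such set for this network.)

augment #1: 4→7→1 push 11
augment #2: 4→8→1 push 17
augment #3: 4→5→2→1 push 12
augment #4: 4→3→6→0→1 push 2
augment #5: 4→3→6→7→1 push 2
max flow = 44; residual-reachable set from 4 gives S-side
cut edges (S→T): {(4,7), (4,8), (5,2), (6,0), (6,7)} total cap 44

Min-cut arcs: {(4,7), (4,8), (5,2), (6,0), (6,7)} (total capacity 44)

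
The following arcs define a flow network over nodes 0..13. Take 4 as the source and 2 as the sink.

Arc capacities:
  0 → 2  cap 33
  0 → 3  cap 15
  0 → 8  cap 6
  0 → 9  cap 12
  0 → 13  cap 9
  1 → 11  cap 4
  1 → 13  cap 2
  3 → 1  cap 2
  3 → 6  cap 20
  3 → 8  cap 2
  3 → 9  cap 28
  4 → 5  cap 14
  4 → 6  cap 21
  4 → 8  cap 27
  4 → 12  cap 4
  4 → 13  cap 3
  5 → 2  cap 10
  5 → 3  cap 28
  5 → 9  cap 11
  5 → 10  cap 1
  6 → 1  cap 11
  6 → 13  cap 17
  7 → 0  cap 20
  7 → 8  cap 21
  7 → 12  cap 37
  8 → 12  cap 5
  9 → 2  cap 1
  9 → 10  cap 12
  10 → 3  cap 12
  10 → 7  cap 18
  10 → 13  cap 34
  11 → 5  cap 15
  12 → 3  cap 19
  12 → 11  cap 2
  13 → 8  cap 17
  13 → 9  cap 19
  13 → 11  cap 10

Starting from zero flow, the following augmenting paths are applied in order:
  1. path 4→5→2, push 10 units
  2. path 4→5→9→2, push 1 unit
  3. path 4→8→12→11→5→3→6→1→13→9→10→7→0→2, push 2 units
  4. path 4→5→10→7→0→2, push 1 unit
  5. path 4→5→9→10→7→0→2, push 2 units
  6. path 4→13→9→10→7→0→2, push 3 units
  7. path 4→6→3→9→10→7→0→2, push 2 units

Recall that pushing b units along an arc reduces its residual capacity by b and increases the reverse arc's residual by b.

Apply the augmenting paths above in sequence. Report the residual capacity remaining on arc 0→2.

after path 1 (4→5→2, push 10): res(0,2)=33
after path 2 (4→5→9→2, push 1): res(0,2)=33
after path 3 (4→8→12→11→5→3→6→1→13→9→10→7→0→2, push 2): res(0,2)=31
after path 4 (4→5→10→7→0→2, push 1): res(0,2)=30
after path 5 (4→5→9→10→7→0→2, push 2): res(0,2)=28
after path 6 (4→13→9→10→7→0→2, push 3): res(0,2)=25
after path 7 (4→6→3→9→10→7→0→2, push 2): res(0,2)=23

Residual capacity of (0,2): 23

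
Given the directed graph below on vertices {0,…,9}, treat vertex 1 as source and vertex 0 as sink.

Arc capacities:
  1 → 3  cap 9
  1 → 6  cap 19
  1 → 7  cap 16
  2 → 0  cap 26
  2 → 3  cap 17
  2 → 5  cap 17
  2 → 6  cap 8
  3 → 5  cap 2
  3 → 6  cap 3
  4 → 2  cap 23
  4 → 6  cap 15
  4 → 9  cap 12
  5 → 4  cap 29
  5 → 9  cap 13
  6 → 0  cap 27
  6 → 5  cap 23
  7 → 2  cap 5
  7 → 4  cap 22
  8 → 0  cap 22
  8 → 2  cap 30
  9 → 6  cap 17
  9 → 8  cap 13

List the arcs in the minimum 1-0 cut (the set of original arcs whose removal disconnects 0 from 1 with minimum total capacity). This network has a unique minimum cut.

Min-cut arcs: {(1,6), (1,7), (3,5), (3,6)} (total capacity 40)

augment #1: 1→6→0 push 19
augment #2: 1→3→6→0 push 3
augment #3: 1→7→2→0 push 5
augment #4: 1→7→4→2→0 push 11
augment #5: 1→3→5→4→2→0 push 2
max flow = 40; residual-reachable set from 1 gives S-side
cut edges (S→T): {(1,6), (1,7), (3,5), (3,6)} total cap 40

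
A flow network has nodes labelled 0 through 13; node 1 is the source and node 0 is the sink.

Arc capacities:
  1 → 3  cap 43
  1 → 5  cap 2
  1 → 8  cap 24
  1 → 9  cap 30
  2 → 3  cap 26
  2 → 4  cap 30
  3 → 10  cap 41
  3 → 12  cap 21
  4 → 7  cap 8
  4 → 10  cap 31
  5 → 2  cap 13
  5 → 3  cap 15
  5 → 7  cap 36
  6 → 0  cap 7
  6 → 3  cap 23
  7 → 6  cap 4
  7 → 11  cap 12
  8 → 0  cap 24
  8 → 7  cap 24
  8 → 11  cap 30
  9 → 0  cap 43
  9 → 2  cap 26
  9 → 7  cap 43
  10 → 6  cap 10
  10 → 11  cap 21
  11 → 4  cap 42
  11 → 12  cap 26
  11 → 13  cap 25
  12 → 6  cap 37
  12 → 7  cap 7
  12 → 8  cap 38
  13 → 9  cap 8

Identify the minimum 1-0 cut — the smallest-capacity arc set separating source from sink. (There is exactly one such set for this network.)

Min-cut arcs: {(1,9), (6,0), (8,0), (13,9)} (total capacity 69)

augment #1: 1→8→0 push 24
augment #2: 1→9→0 push 30
augment #3: 1→3→10→6→0 push 7
augment #4: 1→3→10→11→13→9→0 push 8
max flow = 69; residual-reachable set from 1 gives S-side
cut edges (S→T): {(1,9), (6,0), (8,0), (13,9)} total cap 69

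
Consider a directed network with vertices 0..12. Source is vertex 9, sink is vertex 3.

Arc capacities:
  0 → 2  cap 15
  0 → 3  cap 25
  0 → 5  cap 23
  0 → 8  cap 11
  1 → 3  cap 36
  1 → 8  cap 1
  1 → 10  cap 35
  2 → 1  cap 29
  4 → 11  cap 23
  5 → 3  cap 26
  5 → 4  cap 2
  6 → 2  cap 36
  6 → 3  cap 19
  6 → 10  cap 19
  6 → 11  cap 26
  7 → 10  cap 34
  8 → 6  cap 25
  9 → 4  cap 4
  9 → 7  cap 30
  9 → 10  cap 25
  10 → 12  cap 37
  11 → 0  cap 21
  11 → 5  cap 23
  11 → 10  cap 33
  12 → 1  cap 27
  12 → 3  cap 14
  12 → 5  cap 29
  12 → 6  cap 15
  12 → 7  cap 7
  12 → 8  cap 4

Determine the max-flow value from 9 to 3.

Maximum flow value: 41

augment #1: 9→10→12→3 bottleneck 14, total now 14
augment #2: 9→4→11→0→3 bottleneck 4, total now 18
augment #3: 9→10→12→1→3 bottleneck 11, total now 29
augment #4: 9→7→10→12→1→3 bottleneck 12, total now 41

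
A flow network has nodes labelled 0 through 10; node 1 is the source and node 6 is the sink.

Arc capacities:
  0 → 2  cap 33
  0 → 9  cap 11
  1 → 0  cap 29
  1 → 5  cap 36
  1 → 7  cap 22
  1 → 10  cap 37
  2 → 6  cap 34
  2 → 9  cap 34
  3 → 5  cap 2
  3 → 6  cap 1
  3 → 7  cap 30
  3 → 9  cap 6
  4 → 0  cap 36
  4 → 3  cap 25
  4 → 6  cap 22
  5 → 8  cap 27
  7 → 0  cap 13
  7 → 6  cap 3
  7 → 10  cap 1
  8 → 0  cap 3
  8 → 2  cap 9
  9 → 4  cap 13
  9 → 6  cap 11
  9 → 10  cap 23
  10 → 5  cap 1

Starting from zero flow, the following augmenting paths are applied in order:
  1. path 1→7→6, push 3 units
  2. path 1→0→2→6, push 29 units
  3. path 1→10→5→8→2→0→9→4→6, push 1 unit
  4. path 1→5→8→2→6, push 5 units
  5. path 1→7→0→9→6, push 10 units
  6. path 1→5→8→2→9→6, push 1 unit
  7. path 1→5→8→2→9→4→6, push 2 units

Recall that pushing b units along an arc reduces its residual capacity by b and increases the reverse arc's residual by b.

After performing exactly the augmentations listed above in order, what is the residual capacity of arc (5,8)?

Residual capacity of (5,8): 18

after path 1 (1→7→6, push 3): res(5,8)=27
after path 2 (1→0→2→6, push 29): res(5,8)=27
after path 3 (1→10→5→8→2→0→9→4→6, push 1): res(5,8)=26
after path 4 (1→5→8→2→6, push 5): res(5,8)=21
after path 5 (1→7→0→9→6, push 10): res(5,8)=21
after path 6 (1→5→8→2→9→6, push 1): res(5,8)=20
after path 7 (1→5→8→2→9→4→6, push 2): res(5,8)=18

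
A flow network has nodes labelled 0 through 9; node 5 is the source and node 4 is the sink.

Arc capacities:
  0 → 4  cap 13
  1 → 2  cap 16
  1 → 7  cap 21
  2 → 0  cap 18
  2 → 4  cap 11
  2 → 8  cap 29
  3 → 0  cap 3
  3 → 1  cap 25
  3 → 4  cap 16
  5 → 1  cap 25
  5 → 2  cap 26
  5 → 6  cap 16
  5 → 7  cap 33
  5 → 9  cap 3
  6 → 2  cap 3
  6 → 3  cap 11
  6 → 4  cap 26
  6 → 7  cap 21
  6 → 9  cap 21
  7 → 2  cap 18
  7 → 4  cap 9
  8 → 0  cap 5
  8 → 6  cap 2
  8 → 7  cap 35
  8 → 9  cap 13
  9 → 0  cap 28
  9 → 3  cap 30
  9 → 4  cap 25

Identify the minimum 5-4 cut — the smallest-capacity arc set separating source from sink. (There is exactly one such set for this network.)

Min-cut arcs: {(0,4), (2,4), (5,6), (5,9), (7,4), (8,6), (8,9)} (total capacity 67)

augment #1: 5→2→4 push 11
augment #2: 5→6→4 push 16
augment #3: 5→7→4 push 9
augment #4: 5→9→4 push 3
augment #5: 5→2→0→4 push 13
augment #6: 5→2→8→6→4 push 2
augment #7: 5→1→2→8→9→4 push 13
max flow = 67; residual-reachable set from 5 gives S-side
cut edges (S→T): {(0,4), (2,4), (5,6), (5,9), (7,4), (8,6), (8,9)} total cap 67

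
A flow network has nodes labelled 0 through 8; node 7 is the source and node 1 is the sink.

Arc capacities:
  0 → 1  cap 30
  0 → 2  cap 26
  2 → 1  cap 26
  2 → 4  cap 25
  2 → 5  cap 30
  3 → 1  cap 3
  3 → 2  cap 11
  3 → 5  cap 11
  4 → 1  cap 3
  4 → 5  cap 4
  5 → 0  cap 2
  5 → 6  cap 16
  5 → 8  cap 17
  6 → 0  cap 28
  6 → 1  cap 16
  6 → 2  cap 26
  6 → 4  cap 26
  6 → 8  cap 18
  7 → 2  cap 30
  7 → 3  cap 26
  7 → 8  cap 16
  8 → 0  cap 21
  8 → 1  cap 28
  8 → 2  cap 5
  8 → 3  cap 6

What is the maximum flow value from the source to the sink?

augment #1: 7→2→1 bottleneck 26, total now 26
augment #2: 7→3→1 bottleneck 3, total now 29
augment #3: 7→8→1 bottleneck 16, total now 45
augment #4: 7→2→4→1 bottleneck 3, total now 48
augment #5: 7→2→5→0→1 bottleneck 1, total now 49
augment #6: 7→3→5→0→1 bottleneck 1, total now 50
augment #7: 7→3→5→6→1 bottleneck 10, total now 60
augment #8: 7→3→2→5→6→1 bottleneck 6, total now 66
augment #9: 7→3→2→5→8→1 bottleneck 5, total now 71

Maximum flow value: 71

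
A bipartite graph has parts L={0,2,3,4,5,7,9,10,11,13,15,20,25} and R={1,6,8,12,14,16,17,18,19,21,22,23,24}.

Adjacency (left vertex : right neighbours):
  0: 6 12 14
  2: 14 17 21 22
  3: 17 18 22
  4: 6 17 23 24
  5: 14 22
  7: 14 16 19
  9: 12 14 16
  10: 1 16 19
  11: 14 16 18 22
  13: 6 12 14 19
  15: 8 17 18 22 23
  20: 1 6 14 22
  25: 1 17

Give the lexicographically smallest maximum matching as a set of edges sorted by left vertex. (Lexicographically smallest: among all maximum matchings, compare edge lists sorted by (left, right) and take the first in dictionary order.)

|M| = 12 (so the lex-smallest maximum matching has 12 edges)
process left vertices in ascending order; for each, take the smallest-labelled available neighbour that still permits 12 edges overall, or leave it unmatched if none does
lex-smallest matching: {0-6, 2-21, 3-17, 4-23, 5-14, 7-16, 9-12, 10-1, 11-18, 13-19, 15-8, 20-22}

Lex-smallest maximum matching: {(0,6), (2,21), (3,17), (4,23), (5,14), (7,16), (9,12), (10,1), (11,18), (13,19), (15,8), (20,22)}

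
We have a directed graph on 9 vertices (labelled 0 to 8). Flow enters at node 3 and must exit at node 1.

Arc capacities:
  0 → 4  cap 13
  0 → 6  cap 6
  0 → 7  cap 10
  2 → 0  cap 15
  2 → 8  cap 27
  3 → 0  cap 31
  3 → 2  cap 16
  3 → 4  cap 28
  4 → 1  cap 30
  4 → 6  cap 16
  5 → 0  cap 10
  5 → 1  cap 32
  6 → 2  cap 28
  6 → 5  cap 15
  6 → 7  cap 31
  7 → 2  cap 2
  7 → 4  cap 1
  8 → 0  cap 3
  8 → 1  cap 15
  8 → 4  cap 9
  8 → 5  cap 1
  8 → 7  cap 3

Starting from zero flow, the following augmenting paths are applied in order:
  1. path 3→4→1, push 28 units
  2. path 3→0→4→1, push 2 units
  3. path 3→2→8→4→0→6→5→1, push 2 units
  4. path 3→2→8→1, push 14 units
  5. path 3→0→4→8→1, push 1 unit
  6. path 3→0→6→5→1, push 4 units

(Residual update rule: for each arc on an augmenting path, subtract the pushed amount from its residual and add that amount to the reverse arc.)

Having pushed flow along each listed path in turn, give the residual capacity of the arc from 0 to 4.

Residual capacity of (0,4): 12

after path 1 (3→4→1, push 28): res(0,4)=13
after path 2 (3→0→4→1, push 2): res(0,4)=11
after path 3 (3→2→8→4→0→6→5→1, push 2): res(0,4)=13
after path 4 (3→2→8→1, push 14): res(0,4)=13
after path 5 (3→0→4→8→1, push 1): res(0,4)=12
after path 6 (3→0→6→5→1, push 4): res(0,4)=12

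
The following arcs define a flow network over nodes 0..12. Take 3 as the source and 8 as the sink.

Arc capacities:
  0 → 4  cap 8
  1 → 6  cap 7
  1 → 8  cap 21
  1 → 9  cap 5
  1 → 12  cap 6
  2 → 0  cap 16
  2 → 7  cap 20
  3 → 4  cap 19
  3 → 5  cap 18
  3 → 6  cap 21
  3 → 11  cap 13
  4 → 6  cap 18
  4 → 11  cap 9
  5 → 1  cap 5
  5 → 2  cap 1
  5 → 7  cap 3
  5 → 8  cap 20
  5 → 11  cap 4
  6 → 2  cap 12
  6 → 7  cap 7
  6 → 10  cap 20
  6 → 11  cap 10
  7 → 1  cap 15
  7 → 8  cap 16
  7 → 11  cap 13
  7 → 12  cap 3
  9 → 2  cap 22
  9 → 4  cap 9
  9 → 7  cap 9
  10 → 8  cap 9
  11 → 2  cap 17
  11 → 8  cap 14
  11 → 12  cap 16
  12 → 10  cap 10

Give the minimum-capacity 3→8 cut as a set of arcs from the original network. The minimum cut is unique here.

augment #1: 3→5→8 push 18
augment #2: 3→11→8 push 13
augment #3: 3→4→11→8 push 1
augment #4: 3→6→7→8 push 7
augment #5: 3→6→10→8 push 9
augment #6: 3→6→2→7→8 push 5
augment #7: 3→4→6→2→7→8 push 4
augment #8: 3→4→6→2→7→1→8 push 3
augment #9: 3→4→11→2→7→1→8 push 8
max flow = 68; residual-reachable set from 3 gives S-side
cut edges (S→T): {(2,7), (3,5), (6,7), (10,8), (11,8)} total cap 68

Min-cut arcs: {(2,7), (3,5), (6,7), (10,8), (11,8)} (total capacity 68)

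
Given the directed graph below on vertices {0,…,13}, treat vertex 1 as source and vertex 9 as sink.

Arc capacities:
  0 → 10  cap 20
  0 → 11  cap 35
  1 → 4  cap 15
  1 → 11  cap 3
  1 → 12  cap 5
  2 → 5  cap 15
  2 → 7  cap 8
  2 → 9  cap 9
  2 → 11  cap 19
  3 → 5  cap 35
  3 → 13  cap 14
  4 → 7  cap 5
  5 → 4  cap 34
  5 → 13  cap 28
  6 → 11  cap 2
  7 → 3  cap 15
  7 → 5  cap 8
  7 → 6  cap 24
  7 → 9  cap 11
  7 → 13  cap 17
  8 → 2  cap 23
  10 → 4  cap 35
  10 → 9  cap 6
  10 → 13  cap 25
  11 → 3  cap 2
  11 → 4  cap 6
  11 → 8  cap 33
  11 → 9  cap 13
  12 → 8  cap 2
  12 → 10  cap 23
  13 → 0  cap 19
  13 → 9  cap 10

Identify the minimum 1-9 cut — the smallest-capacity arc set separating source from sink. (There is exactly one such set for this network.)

augment #1: 1→11→9 push 3
augment #2: 1→4→7→9 push 5
augment #3: 1→12→10→9 push 5
max flow = 13; residual-reachable set from 1 gives S-side
cut edges (S→T): {(1,11), (1,12), (4,7)} total cap 13

Min-cut arcs: {(1,11), (1,12), (4,7)} (total capacity 13)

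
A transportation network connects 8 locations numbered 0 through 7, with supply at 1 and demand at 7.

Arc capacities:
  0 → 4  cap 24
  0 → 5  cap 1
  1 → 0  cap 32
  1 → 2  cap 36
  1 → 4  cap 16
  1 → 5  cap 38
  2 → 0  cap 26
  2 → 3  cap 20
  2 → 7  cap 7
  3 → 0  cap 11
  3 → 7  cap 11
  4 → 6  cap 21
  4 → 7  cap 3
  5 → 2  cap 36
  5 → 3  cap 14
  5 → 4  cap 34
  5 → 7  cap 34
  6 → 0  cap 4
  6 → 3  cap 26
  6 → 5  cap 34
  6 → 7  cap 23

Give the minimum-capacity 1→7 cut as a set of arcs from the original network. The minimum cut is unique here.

augment #1: 1→2→7 push 7
augment #2: 1→4→7 push 3
augment #3: 1→5→7 push 34
augment #4: 1→2→3→7 push 11
augment #5: 1→4→6→7 push 13
augment #6: 1→0→4→6→7 push 8
max flow = 76; residual-reachable set from 1 gives S-side
cut edges (S→T): {(2,7), (3,7), (4,6), (4,7), (5,7)} total cap 76

Min-cut arcs: {(2,7), (3,7), (4,6), (4,7), (5,7)} (total capacity 76)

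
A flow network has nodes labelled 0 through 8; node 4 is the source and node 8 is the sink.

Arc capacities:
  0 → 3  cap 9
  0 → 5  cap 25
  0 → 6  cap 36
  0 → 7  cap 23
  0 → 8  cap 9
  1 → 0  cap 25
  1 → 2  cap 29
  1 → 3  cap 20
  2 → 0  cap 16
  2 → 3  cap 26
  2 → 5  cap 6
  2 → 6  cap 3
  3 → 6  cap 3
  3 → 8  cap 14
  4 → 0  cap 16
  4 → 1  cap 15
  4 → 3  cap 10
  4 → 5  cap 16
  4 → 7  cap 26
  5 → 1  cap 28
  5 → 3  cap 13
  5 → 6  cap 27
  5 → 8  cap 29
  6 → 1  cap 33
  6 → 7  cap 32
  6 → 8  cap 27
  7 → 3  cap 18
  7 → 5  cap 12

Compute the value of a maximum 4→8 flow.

Maximum flow value: 76

augment #1: 4→0→8 bottleneck 9, total now 9
augment #2: 4→3→8 bottleneck 10, total now 19
augment #3: 4→5→8 bottleneck 16, total now 35
augment #4: 4→0→3→8 bottleneck 4, total now 39
augment #5: 4→0→5→8 bottleneck 3, total now 42
augment #6: 4→7→5→8 bottleneck 10, total now 52
augment #7: 4→1→0→6→8 bottleneck 15, total now 67
augment #8: 4→7→3→6→8 bottleneck 3, total now 70
augment #9: 4→7→5→6→8 bottleneck 2, total now 72
augment #10: 4→7→3→0→6→8 bottleneck 4, total now 76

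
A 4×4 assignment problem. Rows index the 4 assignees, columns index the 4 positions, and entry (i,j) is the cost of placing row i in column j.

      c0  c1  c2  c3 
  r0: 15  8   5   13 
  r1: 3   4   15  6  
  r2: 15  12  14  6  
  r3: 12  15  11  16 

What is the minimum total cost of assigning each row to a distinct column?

Minimum assignment cost: 27

optimal assignment: row0→col2 (cost 5), row1→col1 (cost 4), row2→col3 (cost 6), row3→col0 (cost 12)
total = 5 + 4 + 6 + 12 = 27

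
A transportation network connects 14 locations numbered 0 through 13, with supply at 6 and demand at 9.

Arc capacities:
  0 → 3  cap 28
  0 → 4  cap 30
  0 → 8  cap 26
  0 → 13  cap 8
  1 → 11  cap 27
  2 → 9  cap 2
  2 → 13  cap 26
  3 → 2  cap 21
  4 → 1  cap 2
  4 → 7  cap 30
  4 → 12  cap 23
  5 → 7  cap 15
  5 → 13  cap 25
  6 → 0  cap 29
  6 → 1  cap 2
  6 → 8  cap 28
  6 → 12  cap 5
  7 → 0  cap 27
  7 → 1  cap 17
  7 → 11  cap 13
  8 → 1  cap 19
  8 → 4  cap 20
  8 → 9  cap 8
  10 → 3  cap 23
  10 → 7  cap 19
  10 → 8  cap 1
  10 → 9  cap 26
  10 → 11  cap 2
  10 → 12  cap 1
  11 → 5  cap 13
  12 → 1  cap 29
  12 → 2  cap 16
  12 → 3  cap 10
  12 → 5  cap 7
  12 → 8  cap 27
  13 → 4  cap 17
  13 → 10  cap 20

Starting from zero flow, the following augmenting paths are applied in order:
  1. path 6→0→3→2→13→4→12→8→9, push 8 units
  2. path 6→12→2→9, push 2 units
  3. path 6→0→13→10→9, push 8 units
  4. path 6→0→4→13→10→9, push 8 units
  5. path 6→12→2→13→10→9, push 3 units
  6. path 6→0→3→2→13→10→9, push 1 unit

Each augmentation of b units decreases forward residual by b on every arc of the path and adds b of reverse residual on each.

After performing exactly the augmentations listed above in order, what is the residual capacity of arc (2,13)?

Residual capacity of (2,13): 14

after path 1 (6→0→3→2→13→4→12→8→9, push 8): res(2,13)=18
after path 2 (6→12→2→9, push 2): res(2,13)=18
after path 3 (6→0→13→10→9, push 8): res(2,13)=18
after path 4 (6→0→4→13→10→9, push 8): res(2,13)=18
after path 5 (6→12→2→13→10→9, push 3): res(2,13)=15
after path 6 (6→0→3→2→13→10→9, push 1): res(2,13)=14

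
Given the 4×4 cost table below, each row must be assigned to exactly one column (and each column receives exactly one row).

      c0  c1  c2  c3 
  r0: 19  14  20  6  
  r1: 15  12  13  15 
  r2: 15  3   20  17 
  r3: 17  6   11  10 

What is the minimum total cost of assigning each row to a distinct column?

optimal assignment: row0→col3 (cost 6), row1→col0 (cost 15), row2→col1 (cost 3), row3→col2 (cost 11)
total = 6 + 15 + 3 + 11 = 35

Minimum assignment cost: 35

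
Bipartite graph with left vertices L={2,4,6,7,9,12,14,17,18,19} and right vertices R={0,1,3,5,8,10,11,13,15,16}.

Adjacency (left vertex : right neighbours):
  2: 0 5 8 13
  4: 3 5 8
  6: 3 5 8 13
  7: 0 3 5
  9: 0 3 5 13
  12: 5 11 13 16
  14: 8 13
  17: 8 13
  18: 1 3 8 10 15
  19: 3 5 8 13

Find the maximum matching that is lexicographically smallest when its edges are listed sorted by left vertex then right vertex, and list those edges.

Lex-smallest maximum matching: {(2,0), (4,3), (6,5), (9,13), (12,11), (14,8), (18,1)}

|M| = 7 (so the lex-smallest maximum matching has 7 edges)
process left vertices in ascending order; for each, take the smallest-labelled available neighbour that still permits 7 edges overall, or leave it unmatched if none does
lex-smallest matching: {2-0, 4-3, 6-5, 9-13, 12-11, 14-8, 18-1}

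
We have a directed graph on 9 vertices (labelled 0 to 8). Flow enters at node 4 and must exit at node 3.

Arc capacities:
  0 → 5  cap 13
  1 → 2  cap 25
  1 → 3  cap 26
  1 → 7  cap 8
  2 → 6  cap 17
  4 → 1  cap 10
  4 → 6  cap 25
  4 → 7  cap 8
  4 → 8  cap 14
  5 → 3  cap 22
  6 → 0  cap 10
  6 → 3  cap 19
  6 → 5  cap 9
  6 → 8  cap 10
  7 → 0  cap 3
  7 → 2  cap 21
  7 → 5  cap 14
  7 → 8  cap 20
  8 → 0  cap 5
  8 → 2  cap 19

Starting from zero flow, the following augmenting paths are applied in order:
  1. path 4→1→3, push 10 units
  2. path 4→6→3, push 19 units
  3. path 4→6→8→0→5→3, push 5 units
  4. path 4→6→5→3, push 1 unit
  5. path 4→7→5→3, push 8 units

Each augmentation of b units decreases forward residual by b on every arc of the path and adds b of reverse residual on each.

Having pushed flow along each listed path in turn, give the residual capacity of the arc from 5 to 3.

Residual capacity of (5,3): 8

after path 1 (4→1→3, push 10): res(5,3)=22
after path 2 (4→6→3, push 19): res(5,3)=22
after path 3 (4→6→8→0→5→3, push 5): res(5,3)=17
after path 4 (4→6→5→3, push 1): res(5,3)=16
after path 5 (4→7→5→3, push 8): res(5,3)=8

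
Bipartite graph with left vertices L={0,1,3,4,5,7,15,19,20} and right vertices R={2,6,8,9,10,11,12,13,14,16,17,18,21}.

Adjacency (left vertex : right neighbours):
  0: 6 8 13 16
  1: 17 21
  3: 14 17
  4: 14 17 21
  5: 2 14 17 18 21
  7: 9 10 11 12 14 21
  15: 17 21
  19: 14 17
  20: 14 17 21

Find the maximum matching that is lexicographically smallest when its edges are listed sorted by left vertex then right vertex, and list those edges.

Lex-smallest maximum matching: {(0,6), (1,17), (3,14), (4,21), (5,2), (7,9)}

|M| = 6 (so the lex-smallest maximum matching has 6 edges)
process left vertices in ascending order; for each, take the smallest-labelled available neighbour that still permits 6 edges overall, or leave it unmatched if none does
lex-smallest matching: {0-6, 1-17, 3-14, 4-21, 5-2, 7-9}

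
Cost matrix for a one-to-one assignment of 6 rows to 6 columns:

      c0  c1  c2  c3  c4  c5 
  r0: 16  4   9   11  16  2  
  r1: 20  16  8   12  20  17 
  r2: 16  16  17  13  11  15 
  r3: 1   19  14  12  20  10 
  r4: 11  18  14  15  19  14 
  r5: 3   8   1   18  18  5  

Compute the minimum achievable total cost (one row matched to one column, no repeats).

optimal assignment: row0→col1 (cost 4), row1→col3 (cost 12), row2→col4 (cost 11), row3→col0 (cost 1), row4→col5 (cost 14), row5→col2 (cost 1)
total = 4 + 12 + 11 + 1 + 14 + 1 = 43

Minimum assignment cost: 43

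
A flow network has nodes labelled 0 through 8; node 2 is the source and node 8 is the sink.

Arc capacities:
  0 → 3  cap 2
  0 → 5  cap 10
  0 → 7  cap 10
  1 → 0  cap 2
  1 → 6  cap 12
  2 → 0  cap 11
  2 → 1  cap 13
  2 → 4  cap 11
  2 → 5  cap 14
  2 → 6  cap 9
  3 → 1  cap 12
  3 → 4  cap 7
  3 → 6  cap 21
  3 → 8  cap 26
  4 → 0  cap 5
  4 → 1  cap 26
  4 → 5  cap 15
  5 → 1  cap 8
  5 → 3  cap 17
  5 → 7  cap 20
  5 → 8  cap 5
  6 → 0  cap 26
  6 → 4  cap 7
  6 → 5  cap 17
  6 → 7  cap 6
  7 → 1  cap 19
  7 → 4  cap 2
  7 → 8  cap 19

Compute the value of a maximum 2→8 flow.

augment #1: 2→5→8 bottleneck 5, total now 5
augment #2: 2→0→3→8 bottleneck 2, total now 7
augment #3: 2→0→7→8 bottleneck 9, total now 16
augment #4: 2→5→3→8 bottleneck 9, total now 25
augment #5: 2→6→7→8 bottleneck 6, total now 31
augment #6: 2→1→0→7→8 bottleneck 1, total now 32
augment #7: 2→4→5→3→8 bottleneck 8, total now 40
augment #8: 2→4→5→7→8 bottleneck 3, total now 43

Maximum flow value: 43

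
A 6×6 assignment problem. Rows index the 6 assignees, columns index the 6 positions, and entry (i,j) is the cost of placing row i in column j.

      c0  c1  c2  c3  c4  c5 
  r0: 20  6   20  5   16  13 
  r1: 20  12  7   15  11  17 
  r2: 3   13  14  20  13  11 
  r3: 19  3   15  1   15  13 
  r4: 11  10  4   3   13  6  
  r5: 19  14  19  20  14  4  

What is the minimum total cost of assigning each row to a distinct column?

Minimum assignment cost: 29

optimal assignment: row0→col1 (cost 6), row1→col4 (cost 11), row2→col0 (cost 3), row3→col3 (cost 1), row4→col2 (cost 4), row5→col5 (cost 4)
total = 6 + 11 + 3 + 1 + 4 + 4 = 29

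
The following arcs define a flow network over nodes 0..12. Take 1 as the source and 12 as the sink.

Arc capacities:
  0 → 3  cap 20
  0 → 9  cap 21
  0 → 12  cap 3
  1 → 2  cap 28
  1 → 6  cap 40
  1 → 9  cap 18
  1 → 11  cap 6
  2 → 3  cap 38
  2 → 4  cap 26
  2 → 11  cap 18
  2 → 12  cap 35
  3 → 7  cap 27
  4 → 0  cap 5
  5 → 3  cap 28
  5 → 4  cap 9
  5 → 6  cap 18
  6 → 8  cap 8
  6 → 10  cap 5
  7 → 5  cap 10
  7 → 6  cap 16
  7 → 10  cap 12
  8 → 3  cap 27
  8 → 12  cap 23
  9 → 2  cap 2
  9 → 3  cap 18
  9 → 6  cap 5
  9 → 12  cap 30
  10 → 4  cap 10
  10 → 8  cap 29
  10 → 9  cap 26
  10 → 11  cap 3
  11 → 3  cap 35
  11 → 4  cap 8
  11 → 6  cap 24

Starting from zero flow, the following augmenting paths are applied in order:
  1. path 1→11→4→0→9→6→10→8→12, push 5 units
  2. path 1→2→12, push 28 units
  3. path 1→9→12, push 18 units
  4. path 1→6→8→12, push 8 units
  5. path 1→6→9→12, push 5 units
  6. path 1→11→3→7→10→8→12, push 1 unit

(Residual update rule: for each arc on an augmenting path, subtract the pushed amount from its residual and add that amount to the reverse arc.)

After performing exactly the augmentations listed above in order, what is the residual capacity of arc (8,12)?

Residual capacity of (8,12): 9

after path 1 (1→11→4→0→9→6→10→8→12, push 5): res(8,12)=18
after path 2 (1→2→12, push 28): res(8,12)=18
after path 3 (1→9→12, push 18): res(8,12)=18
after path 4 (1→6→8→12, push 8): res(8,12)=10
after path 5 (1→6→9→12, push 5): res(8,12)=10
after path 6 (1→11→3→7→10→8→12, push 1): res(8,12)=9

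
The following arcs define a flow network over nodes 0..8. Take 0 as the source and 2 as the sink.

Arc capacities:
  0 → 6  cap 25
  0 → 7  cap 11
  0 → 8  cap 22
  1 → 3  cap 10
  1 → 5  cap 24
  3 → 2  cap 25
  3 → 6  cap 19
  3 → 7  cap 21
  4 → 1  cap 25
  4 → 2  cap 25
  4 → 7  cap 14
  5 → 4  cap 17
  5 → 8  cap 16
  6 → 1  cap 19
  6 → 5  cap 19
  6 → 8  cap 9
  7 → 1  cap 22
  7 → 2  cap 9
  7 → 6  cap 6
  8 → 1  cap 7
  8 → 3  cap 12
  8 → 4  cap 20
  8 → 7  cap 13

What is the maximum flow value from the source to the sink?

Maximum flow value: 56

augment #1: 0→7→2 bottleneck 9, total now 9
augment #2: 0→8→3→2 bottleneck 12, total now 21
augment #3: 0→8→4→2 bottleneck 10, total now 31
augment #4: 0→6→1→3→2 bottleneck 10, total now 41
augment #5: 0→6→5→4→2 bottleneck 15, total now 56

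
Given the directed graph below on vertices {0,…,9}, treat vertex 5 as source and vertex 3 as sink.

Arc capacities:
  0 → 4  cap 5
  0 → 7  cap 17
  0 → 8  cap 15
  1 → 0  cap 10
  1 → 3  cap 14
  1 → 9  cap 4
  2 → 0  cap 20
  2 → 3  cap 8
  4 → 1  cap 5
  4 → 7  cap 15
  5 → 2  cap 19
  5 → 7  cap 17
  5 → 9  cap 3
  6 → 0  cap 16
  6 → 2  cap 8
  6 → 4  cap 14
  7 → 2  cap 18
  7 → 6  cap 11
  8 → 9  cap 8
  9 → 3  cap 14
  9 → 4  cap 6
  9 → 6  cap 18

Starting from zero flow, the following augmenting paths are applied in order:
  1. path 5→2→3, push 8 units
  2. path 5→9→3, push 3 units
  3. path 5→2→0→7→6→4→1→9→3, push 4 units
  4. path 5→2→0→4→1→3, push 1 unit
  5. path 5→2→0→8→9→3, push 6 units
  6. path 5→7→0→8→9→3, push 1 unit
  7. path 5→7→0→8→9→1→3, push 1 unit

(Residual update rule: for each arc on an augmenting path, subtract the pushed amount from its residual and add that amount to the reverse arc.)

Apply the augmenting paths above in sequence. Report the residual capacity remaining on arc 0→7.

after path 1 (5→2→3, push 8): res(0,7)=17
after path 2 (5→9→3, push 3): res(0,7)=17
after path 3 (5→2→0→7→6→4→1→9→3, push 4): res(0,7)=13
after path 4 (5→2→0→4→1→3, push 1): res(0,7)=13
after path 5 (5→2→0→8→9→3, push 6): res(0,7)=13
after path 6 (5→7→0→8→9→3, push 1): res(0,7)=14
after path 7 (5→7→0→8→9→1→3, push 1): res(0,7)=15

Residual capacity of (0,7): 15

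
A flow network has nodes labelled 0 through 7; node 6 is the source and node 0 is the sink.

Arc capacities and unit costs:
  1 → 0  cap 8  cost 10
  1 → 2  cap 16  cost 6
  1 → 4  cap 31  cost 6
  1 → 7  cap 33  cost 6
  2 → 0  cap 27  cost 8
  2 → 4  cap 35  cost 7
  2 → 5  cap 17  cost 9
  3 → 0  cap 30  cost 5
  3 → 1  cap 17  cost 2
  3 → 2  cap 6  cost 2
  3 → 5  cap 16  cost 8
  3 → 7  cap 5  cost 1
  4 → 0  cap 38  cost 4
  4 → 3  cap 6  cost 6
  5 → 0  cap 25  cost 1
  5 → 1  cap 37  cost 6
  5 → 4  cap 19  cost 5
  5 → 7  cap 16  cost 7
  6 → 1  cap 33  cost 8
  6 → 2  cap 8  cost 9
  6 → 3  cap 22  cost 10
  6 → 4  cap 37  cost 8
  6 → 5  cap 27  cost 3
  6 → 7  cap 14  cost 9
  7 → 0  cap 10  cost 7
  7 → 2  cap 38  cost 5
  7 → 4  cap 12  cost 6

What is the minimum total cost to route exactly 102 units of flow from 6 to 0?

shortest-cost path #1: 6→5→0 push 25 @ unit cost 4 (adds 100)
shortest-cost path #2: 6→4→0 push 37 @ unit cost 12 (adds 444)
shortest-cost path #3: 6→5→4→0 push 1 @ unit cost 12 (adds 12)
shortest-cost path #4: 6→3→0 push 22 @ unit cost 15 (adds 330)
shortest-cost path #5: 6→7→0 push 10 @ unit cost 16 (adds 160)
shortest-cost path #6: 6→2→0 push 7 @ unit cost 17 (adds 119)
total cost = 1165

Minimum cost for 102 units: 1165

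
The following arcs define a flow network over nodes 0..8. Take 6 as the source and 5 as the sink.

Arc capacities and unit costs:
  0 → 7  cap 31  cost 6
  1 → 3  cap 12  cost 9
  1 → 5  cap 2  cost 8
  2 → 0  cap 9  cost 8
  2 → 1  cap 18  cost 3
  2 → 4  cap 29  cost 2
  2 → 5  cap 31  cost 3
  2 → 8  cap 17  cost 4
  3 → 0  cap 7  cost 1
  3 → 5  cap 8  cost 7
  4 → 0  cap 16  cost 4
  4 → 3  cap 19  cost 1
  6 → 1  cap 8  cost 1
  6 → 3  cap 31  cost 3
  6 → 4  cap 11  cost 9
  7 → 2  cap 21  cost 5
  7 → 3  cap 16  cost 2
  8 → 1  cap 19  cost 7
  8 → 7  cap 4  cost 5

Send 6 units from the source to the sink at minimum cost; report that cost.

shortest-cost path #1: 6→1→5 push 2 @ unit cost 9 (adds 18)
shortest-cost path #2: 6→3→5 push 4 @ unit cost 10 (adds 40)
total cost = 58

Minimum cost for 6 units: 58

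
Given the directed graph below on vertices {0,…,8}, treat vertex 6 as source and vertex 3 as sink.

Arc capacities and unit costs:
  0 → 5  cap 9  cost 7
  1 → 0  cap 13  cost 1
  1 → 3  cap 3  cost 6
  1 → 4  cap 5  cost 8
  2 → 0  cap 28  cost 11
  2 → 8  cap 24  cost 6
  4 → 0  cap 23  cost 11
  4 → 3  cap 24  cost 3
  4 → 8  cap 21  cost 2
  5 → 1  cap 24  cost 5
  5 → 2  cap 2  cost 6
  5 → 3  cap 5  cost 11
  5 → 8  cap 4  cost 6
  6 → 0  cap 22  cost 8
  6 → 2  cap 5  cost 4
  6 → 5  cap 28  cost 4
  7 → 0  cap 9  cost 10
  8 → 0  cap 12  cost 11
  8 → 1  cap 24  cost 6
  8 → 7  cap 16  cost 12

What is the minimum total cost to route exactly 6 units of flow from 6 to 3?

Minimum cost for 6 units: 90

shortest-cost path #1: 6→5→3 push 5 @ unit cost 15 (adds 75)
shortest-cost path #2: 6→5→1→3 push 1 @ unit cost 15 (adds 15)
total cost = 90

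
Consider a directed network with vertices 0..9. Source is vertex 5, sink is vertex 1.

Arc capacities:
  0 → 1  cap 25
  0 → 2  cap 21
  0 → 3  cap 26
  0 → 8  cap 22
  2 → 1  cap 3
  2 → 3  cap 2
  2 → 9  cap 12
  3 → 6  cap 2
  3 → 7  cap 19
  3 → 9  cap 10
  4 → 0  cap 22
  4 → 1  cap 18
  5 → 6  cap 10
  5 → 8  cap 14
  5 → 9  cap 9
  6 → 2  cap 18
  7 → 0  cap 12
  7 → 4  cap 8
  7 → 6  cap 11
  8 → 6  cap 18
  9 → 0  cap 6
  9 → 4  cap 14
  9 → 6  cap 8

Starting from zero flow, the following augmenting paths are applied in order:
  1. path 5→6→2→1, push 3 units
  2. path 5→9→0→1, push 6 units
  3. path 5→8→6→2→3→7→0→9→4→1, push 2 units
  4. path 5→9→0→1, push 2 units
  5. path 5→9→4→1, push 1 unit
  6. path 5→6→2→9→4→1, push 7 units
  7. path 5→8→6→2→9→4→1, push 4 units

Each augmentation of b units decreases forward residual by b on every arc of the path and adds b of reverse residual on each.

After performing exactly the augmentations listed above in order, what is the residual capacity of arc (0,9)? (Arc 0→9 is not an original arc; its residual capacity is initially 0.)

after path 1 (5→6→2→1, push 3): res(0,9)=0
after path 2 (5→9→0→1, push 6): res(0,9)=6
after path 3 (5→8→6→2→3→7→0→9→4→1, push 2): res(0,9)=4
after path 4 (5→9→0→1, push 2): res(0,9)=6
after path 5 (5→9→4→1, push 1): res(0,9)=6
after path 6 (5→6→2→9→4→1, push 7): res(0,9)=6
after path 7 (5→8→6→2→9→4→1, push 4): res(0,9)=6

Residual capacity of (0,9): 6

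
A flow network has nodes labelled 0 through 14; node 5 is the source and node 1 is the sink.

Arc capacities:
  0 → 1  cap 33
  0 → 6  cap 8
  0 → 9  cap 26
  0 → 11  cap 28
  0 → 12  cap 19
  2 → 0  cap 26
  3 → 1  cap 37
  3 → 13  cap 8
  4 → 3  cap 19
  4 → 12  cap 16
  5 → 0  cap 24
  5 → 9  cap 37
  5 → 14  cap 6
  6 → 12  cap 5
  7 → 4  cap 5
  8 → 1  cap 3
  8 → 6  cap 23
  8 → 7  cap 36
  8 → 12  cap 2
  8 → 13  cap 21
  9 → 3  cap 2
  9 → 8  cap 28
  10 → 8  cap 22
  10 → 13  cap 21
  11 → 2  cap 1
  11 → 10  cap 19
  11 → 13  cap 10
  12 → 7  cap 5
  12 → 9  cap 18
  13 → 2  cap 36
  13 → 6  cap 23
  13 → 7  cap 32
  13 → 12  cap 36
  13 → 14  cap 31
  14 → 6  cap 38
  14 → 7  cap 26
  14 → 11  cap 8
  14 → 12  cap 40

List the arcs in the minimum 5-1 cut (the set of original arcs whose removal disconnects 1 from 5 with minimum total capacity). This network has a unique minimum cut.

augment #1: 5→0→1 push 24
augment #2: 5→9→3→1 push 2
augment #3: 5→9→8→1 push 3
augment #4: 5→14→7→4→3→1 push 5
augment #5: 5→14→11→2→0→1 push 1
augment #6: 5→9→8→13→2→0→1 push 8
max flow = 43; residual-reachable set from 5 gives S-side
cut edges (S→T): {(0,1), (7,4), (8,1), (9,3)} total cap 43

Min-cut arcs: {(0,1), (7,4), (8,1), (9,3)} (total capacity 43)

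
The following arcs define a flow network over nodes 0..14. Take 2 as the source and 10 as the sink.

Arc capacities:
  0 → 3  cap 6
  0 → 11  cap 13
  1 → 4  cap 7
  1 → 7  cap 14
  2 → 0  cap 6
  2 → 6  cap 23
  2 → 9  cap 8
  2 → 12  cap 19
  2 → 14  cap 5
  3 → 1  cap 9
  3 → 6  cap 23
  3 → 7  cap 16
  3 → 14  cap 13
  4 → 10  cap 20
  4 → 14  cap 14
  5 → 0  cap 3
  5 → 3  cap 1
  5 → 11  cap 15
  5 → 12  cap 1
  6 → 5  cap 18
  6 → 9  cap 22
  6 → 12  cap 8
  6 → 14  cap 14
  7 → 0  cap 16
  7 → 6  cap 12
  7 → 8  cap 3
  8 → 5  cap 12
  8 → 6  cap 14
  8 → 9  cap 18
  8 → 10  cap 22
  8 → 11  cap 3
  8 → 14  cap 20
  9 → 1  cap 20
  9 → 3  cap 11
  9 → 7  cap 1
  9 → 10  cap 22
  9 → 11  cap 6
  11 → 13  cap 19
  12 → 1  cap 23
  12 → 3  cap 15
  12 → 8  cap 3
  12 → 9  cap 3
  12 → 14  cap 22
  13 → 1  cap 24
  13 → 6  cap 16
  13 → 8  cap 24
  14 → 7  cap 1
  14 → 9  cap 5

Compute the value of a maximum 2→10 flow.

Maximum flow value: 51

augment #1: 2→9→10 bottleneck 8, total now 8
augment #2: 2→6→9→10 bottleneck 14, total now 22
augment #3: 2→12→8→10 bottleneck 3, total now 25
augment #4: 2→12→1→4→10 bottleneck 7, total now 32
augment #5: 2→14→7→8→10 bottleneck 1, total now 33
augment #6: 2→0→3→7→8→10 bottleneck 2, total now 35
augment #7: 2→0→11→13→8→10 bottleneck 4, total now 39
augment #8: 2→6→5→11→13→8→10 bottleneck 9, total now 48
augment #9: 2→12→9→11→13→8→10 bottleneck 3, total now 51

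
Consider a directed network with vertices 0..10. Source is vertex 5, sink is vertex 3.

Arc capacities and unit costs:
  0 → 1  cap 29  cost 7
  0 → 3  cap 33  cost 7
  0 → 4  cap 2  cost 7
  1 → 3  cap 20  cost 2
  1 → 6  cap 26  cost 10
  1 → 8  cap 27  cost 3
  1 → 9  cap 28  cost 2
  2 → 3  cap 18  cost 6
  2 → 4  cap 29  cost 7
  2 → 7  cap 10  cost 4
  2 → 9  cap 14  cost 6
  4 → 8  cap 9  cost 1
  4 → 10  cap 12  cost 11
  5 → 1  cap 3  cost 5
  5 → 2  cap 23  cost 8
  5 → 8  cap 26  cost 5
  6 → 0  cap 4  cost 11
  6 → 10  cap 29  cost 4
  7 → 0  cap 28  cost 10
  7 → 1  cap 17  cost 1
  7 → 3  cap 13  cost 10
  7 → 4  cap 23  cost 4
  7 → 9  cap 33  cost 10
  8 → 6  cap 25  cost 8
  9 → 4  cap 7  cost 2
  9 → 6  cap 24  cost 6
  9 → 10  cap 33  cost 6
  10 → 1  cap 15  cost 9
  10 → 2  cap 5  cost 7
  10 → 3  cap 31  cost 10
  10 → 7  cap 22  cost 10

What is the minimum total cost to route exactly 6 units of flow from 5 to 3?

shortest-cost path #1: 5→1→3 push 3 @ unit cost 7 (adds 21)
shortest-cost path #2: 5→2→3 push 3 @ unit cost 14 (adds 42)
total cost = 63

Minimum cost for 6 units: 63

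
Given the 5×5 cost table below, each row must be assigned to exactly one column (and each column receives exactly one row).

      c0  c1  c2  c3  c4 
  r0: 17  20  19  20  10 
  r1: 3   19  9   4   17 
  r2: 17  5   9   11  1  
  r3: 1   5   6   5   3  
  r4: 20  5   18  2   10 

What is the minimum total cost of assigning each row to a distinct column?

Minimum assignment cost: 26

optimal assignment: row0→col4 (cost 10), row1→col0 (cost 3), row2→col1 (cost 5), row3→col2 (cost 6), row4→col3 (cost 2)
total = 10 + 3 + 5 + 6 + 2 = 26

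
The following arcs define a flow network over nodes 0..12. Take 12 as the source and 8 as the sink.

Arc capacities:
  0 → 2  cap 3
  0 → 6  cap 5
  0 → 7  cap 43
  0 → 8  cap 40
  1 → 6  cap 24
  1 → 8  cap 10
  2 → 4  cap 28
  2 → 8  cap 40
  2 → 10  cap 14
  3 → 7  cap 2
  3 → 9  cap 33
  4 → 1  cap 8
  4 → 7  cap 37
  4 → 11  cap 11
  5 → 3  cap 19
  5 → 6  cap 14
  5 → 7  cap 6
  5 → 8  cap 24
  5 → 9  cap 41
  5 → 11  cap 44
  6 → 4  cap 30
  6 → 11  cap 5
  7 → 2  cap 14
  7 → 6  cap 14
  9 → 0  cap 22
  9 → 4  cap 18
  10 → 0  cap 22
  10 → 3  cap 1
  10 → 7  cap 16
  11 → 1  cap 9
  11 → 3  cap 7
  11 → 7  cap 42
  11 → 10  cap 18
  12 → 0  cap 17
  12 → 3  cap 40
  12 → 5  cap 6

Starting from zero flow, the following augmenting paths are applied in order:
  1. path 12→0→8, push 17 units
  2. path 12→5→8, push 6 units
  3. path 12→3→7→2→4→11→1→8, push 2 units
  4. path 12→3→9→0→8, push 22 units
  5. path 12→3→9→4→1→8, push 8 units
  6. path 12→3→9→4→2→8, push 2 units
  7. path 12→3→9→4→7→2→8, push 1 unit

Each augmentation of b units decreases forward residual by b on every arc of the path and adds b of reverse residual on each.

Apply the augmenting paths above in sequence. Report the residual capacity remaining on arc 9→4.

Residual capacity of (9,4): 7

after path 1 (12→0→8, push 17): res(9,4)=18
after path 2 (12→5→8, push 6): res(9,4)=18
after path 3 (12→3→7→2→4→11→1→8, push 2): res(9,4)=18
after path 4 (12→3→9→0→8, push 22): res(9,4)=18
after path 5 (12→3→9→4→1→8, push 8): res(9,4)=10
after path 6 (12→3→9→4→2→8, push 2): res(9,4)=8
after path 7 (12→3→9→4→7→2→8, push 1): res(9,4)=7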